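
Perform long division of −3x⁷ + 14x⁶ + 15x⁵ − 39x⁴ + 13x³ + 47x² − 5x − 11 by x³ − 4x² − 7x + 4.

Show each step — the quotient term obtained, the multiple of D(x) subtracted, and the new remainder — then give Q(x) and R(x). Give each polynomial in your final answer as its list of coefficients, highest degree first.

Step 1: lead(−3x⁷ + 14x⁶ + 15x⁵ − 39x⁴ + 13x³ + 47x² − 5x − 11) ÷ lead(D) = −3x⁷ ÷ x³ = −3x⁴. Subtract (−3x⁴)·D = −3x⁷ + 12x⁶ + 21x⁵ − 12x⁴. Remainder: 2x⁶ − 6x⁵ − 27x⁴ + 13x³ + 47x² − 5x − 11.
Step 2: lead(2x⁶ − 6x⁵ − 27x⁴ + 13x³ + 47x² − 5x − 11) ÷ lead(D) = 2x⁶ ÷ x³ = 2x³. Subtract (2x³)·D = 2x⁶ − 8x⁵ − 14x⁴ + 8x³. Remainder: 2x⁵ − 13x⁴ + 5x³ + 47x² − 5x − 11.
Step 3: lead(2x⁵ − 13x⁴ + 5x³ + 47x² − 5x − 11) ÷ lead(D) = 2x⁵ ÷ x³ = 2x². Subtract (2x²)·D = 2x⁵ − 8x⁴ − 14x³ + 8x². Remainder: −5x⁴ + 19x³ + 39x² − 5x − 11.
Step 4: lead(−5x⁴ + 19x³ + 39x² − 5x − 11) ÷ lead(D) = −5x⁴ ÷ x³ = −5x. Subtract (−5x)·D = −5x⁴ + 20x³ + 35x² − 20x. Remainder: −x³ + 4x² + 15x − 11.
Step 5: lead(−x³ + 4x² + 15x − 11) ÷ lead(D) = −x³ ÷ x³ = −1. Subtract (−1)·D = −x³ + 4x² + 7x − 4. Remainder: 8x − 7.

Q = [-3, 2, 2, -5, -1]; R = [8, -7]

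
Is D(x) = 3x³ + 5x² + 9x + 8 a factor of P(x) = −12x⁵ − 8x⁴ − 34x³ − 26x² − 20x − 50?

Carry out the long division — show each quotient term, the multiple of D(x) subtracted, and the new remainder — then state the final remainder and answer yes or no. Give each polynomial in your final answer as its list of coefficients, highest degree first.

Step 1: lead(−12x⁵ − 8x⁴ − 34x³ − 26x² − 20x − 50) ÷ lead(D) = −12x⁵ ÷ 3x³ = −4x². Subtract (−4x²)·D = −12x⁵ − 20x⁴ − 36x³ − 32x². Remainder: 12x⁴ + 2x³ + 6x² − 20x − 50.
Step 2: lead(12x⁴ + 2x³ + 6x² − 20x − 50) ÷ lead(D) = 12x⁴ ÷ 3x³ = 4x. Subtract (4x)·D = 12x⁴ + 20x³ + 36x² + 32x. Remainder: −18x³ − 30x² − 52x − 50.
Step 3: lead(−18x³ − 30x² − 52x − 50) ÷ lead(D) = −18x³ ÷ 3x³ = −6. Subtract (−6)·D = −18x³ − 30x² − 54x − 48. Remainder: 2x − 2.

R = [2, -2], so D(x) is not a factor of P(x). no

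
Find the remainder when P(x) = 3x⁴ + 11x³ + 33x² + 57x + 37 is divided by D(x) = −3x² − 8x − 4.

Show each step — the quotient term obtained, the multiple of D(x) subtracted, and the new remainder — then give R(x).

Step 1: lead(3x⁴ + 11x³ + 33x² + 57x + 37) ÷ lead(D) = 3x⁴ ÷ −3x² = −x². Subtract (−x²)·D = 3x⁴ + 8x³ + 4x². Remainder: 3x³ + 29x² + 57x + 37.
Step 2: lead(3x³ + 29x² + 57x + 37) ÷ lead(D) = 3x³ ÷ −3x² = −x. Subtract (−x)·D = 3x³ + 8x² + 4x. Remainder: 21x² + 53x + 37.
Step 3: lead(21x² + 53x + 37) ÷ lead(D) = 21x² ÷ −3x² = −7. Subtract (−7)·D = 21x² + 56x + 28. Remainder: −3x + 9.

R(x) = −3x + 9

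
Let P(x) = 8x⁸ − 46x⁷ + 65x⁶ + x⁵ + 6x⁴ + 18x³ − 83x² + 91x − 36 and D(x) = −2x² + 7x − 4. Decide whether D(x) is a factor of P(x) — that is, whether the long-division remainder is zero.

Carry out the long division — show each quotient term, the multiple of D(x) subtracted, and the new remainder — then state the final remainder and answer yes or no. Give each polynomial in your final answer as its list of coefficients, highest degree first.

Step 1: lead(8x⁸ − 46x⁷ + 65x⁶ + x⁵ + 6x⁴ + 18x³ − 83x² + 91x − 36) ÷ lead(D) = 8x⁸ ÷ −2x² = −4x⁶. Subtract (−4x⁶)·D = 8x⁸ − 28x⁷ + 16x⁶. Remainder: −18x⁷ + 49x⁶ + x⁵ + 6x⁴ + 18x³ − 83x² + 91x − 36.
Step 2: lead(−18x⁷ + 49x⁶ + x⁵ + 6x⁴ + 18x³ − 83x² + 91x − 36) ÷ lead(D) = −18x⁷ ÷ −2x² = 9x⁵. Subtract (9x⁵)·D = −18x⁷ + 63x⁶ − 36x⁵. Remainder: −14x⁶ + 37x⁵ + 6x⁴ + 18x³ − 83x² + 91x − 36.
Step 3: lead(−14x⁶ + 37x⁵ + 6x⁴ + 18x³ − 83x² + 91x − 36) ÷ lead(D) = −14x⁶ ÷ −2x² = 7x⁴. Subtract (7x⁴)·D = −14x⁶ + 49x⁵ − 28x⁴. Remainder: −12x⁵ + 34x⁴ + 18x³ − 83x² + 91x − 36.
Step 4: lead(−12x⁵ + 34x⁴ + 18x³ − 83x² + 91x − 36) ÷ lead(D) = −12x⁵ ÷ −2x² = 6x³. Subtract (6x³)·D = −12x⁵ + 42x⁴ − 24x³. Remainder: −8x⁴ + 42x³ − 83x² + 91x − 36.
Step 5: lead(−8x⁴ + 42x³ − 83x² + 91x − 36) ÷ lead(D) = −8x⁴ ÷ −2x² = 4x². Subtract (4x²)·D = −8x⁴ + 28x³ − 16x². Remainder: 14x³ − 67x² + 91x − 36.
Step 6: lead(14x³ − 67x² + 91x − 36) ÷ lead(D) = 14x³ ÷ −2x² = −7x. Subtract (−7x)·D = 14x³ − 49x² + 28x. Remainder: −18x² + 63x − 36.
Step 7: lead(−18x² + 63x − 36) ÷ lead(D) = −18x² ÷ −2x² = 9. Subtract (9)·D = −18x² + 63x − 36. Remainder: 0.

R = [0], so D(x) is a factor of P(x). yes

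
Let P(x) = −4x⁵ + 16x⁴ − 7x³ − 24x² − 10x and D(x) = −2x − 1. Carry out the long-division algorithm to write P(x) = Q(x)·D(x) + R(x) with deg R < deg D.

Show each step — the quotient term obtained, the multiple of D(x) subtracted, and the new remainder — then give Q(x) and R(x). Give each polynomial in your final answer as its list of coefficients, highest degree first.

Step 1: lead(−4x⁵ + 16x⁴ − 7x³ − 24x² − 10x) ÷ lead(D) = −4x⁵ ÷ −2x = 2x⁴. Subtract (2x⁴)·D = −4x⁵ − 2x⁴. Remainder: 18x⁴ − 7x³ − 24x² − 10x.
Step 2: lead(18x⁴ − 7x³ − 24x² − 10x) ÷ lead(D) = 18x⁴ ÷ −2x = −9x³. Subtract (−9x³)·D = 18x⁴ + 9x³. Remainder: −16x³ − 24x² − 10x.
Step 3: lead(−16x³ − 24x² − 10x) ÷ lead(D) = −16x³ ÷ −2x = 8x². Subtract (8x²)·D = −16x³ − 8x². Remainder: −16x² − 10x.
Step 4: lead(−16x² − 10x) ÷ lead(D) = −16x² ÷ −2x = 8x. Subtract (8x)·D = −16x² − 8x. Remainder: −2x.
Step 5: lead(−2x) ÷ lead(D) = −2x ÷ −2x = 1. Subtract (1)·D = −2x − 1. Remainder: 1.

Q = [2, -9, 8, 8, 1]; R = [1]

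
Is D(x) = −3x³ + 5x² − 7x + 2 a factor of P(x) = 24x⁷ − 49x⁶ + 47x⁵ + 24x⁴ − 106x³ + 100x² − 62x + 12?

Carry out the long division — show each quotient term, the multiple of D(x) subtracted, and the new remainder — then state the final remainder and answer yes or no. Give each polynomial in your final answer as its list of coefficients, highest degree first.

R = [1, -2], so D(x) is not a factor of P(x). no

Step 1: lead(24x⁷ − 49x⁶ + 47x⁵ + 24x⁴ − 106x³ + 100x² − 62x + 12) ÷ lead(D) = 24x⁷ ÷ −3x³ = −8x⁴. Subtract (−8x⁴)·D = 24x⁷ − 40x⁶ + 56x⁵ − 16x⁴. Remainder: −9x⁶ − 9x⁵ + 40x⁴ − 106x³ + 100x² − 62x + 12.
Step 2: lead(−9x⁶ − 9x⁵ + 40x⁴ − 106x³ + 100x² − 62x + 12) ÷ lead(D) = −9x⁶ ÷ −3x³ = 3x³. Subtract (3x³)·D = −9x⁶ + 15x⁵ − 21x⁴ + 6x³. Remainder: −24x⁵ + 61x⁴ − 112x³ + 100x² − 62x + 12.
Step 3: lead(−24x⁵ + 61x⁴ − 112x³ + 100x² − 62x + 12) ÷ lead(D) = −24x⁵ ÷ −3x³ = 8x². Subtract (8x²)·D = −24x⁵ + 40x⁴ − 56x³ + 16x². Remainder: 21x⁴ − 56x³ + 84x² − 62x + 12.
Step 4: lead(21x⁴ − 56x³ + 84x² − 62x + 12) ÷ lead(D) = 21x⁴ ÷ −3x³ = −7x. Subtract (−7x)·D = 21x⁴ − 35x³ + 49x² − 14x. Remainder: −21x³ + 35x² − 48x + 12.
Step 5: lead(−21x³ + 35x² − 48x + 12) ÷ lead(D) = −21x³ ÷ −3x³ = 7. Subtract (7)·D = −21x³ + 35x² − 49x + 14. Remainder: x − 2.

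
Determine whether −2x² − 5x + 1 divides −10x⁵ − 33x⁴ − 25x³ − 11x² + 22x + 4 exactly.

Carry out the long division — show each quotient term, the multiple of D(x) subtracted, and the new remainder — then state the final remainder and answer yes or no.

R(x) = −8x + 9, so D(x) is not a factor of P(x). no

Step 1: lead(−10x⁵ − 33x⁴ − 25x³ − 11x² + 22x + 4) ÷ lead(D) = −10x⁵ ÷ −2x² = 5x³. Subtract (5x³)·D = −10x⁵ − 25x⁴ + 5x³. Remainder: −8x⁴ − 30x³ − 11x² + 22x + 4.
Step 2: lead(−8x⁴ − 30x³ − 11x² + 22x + 4) ÷ lead(D) = −8x⁴ ÷ −2x² = 4x². Subtract (4x²)·D = −8x⁴ − 20x³ + 4x². Remainder: −10x³ − 15x² + 22x + 4.
Step 3: lead(−10x³ − 15x² + 22x + 4) ÷ lead(D) = −10x³ ÷ −2x² = 5x. Subtract (5x)·D = −10x³ − 25x² + 5x. Remainder: 10x² + 17x + 4.
Step 4: lead(10x² + 17x + 4) ÷ lead(D) = 10x² ÷ −2x² = −5. Subtract (−5)·D = 10x² + 25x − 5. Remainder: −8x + 9.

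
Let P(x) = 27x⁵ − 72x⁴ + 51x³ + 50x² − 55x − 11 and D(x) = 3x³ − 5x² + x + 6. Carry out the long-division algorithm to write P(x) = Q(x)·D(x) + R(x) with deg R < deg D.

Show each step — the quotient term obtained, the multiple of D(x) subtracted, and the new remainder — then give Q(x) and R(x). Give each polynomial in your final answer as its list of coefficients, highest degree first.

Step 1: lead(27x⁵ − 72x⁴ + 51x³ + 50x² − 55x − 11) ÷ lead(D) = 27x⁵ ÷ 3x³ = 9x². Subtract (9x²)·D = 27x⁵ − 45x⁴ + 9x³ + 54x². Remainder: −27x⁴ + 42x³ − 4x² − 55x − 11.
Step 2: lead(−27x⁴ + 42x³ − 4x² − 55x − 11) ÷ lead(D) = −27x⁴ ÷ 3x³ = −9x. Subtract (−9x)·D = −27x⁴ + 45x³ − 9x² − 54x. Remainder: −3x³ + 5x² − x − 11.
Step 3: lead(−3x³ + 5x² − x − 11) ÷ lead(D) = −3x³ ÷ 3x³ = −1. Subtract (−1)·D = −3x³ + 5x² − x − 6. Remainder: −5.

Q = [9, -9, -1]; R = [-5]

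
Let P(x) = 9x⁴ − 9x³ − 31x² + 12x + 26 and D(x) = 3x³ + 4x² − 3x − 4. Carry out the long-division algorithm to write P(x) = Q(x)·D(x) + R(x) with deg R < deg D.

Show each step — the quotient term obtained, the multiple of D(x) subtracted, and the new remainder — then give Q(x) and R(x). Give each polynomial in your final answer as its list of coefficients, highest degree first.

Step 1: lead(9x⁴ − 9x³ − 31x² + 12x + 26) ÷ lead(D) = 9x⁴ ÷ 3x³ = 3x. Subtract (3x)·D = 9x⁴ + 12x³ − 9x² − 12x. Remainder: −21x³ − 22x² + 24x + 26.
Step 2: lead(−21x³ − 22x² + 24x + 26) ÷ lead(D) = −21x³ ÷ 3x³ = −7. Subtract (−7)·D = −21x³ − 28x² + 21x + 28. Remainder: 6x² + 3x − 2.

Q = [3, -7]; R = [6, 3, -2]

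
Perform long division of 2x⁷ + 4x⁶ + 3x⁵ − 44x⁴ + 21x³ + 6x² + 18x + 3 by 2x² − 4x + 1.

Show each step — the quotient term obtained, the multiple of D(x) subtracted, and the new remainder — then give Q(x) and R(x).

Step 1: lead(2x⁷ + 4x⁶ + 3x⁵ − 44x⁴ + 21x³ + 6x² + 18x + 3) ÷ lead(D) = 2x⁷ ÷ 2x² = x⁵. Subtract (x⁵)·D = 2x⁷ − 4x⁶ + x⁵. Remainder: 8x⁶ + 2x⁵ − 44x⁴ + 21x³ + 6x² + 18x + 3.
Step 2: lead(8x⁶ + 2x⁵ − 44x⁴ + 21x³ + 6x² + 18x + 3) ÷ lead(D) = 8x⁶ ÷ 2x² = 4x⁴. Subtract (4x⁴)·D = 8x⁶ − 16x⁵ + 4x⁴. Remainder: 18x⁵ − 48x⁴ + 21x³ + 6x² + 18x + 3.
Step 3: lead(18x⁵ − 48x⁴ + 21x³ + 6x² + 18x + 3) ÷ lead(D) = 18x⁵ ÷ 2x² = 9x³. Subtract (9x³)·D = 18x⁵ − 36x⁴ + 9x³. Remainder: −12x⁴ + 12x³ + 6x² + 18x + 3.
Step 4: lead(−12x⁴ + 12x³ + 6x² + 18x + 3) ÷ lead(D) = −12x⁴ ÷ 2x² = −6x². Subtract (−6x²)·D = −12x⁴ + 24x³ − 6x². Remainder: −12x³ + 12x² + 18x + 3.
Step 5: lead(−12x³ + 12x² + 18x + 3) ÷ lead(D) = −12x³ ÷ 2x² = −6x. Subtract (−6x)·D = −12x³ + 24x² − 6x. Remainder: −12x² + 24x + 3.
Step 6: lead(−12x² + 24x + 3) ÷ lead(D) = −12x² ÷ 2x² = −6. Subtract (−6)·D = −12x² + 24x − 6. Remainder: 9.

Q(x) = x⁵ + 4x⁴ + 9x³ − 6x² − 6x − 6; R(x) = 9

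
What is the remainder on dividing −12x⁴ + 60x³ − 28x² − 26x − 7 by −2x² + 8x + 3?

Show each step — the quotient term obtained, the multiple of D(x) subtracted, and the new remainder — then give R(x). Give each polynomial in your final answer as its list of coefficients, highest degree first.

Step 1: lead(−12x⁴ + 60x³ − 28x² − 26x − 7) ÷ lead(D) = −12x⁴ ÷ −2x² = 6x². Subtract (6x²)·D = −12x⁴ + 48x³ + 18x². Remainder: 12x³ − 46x² − 26x − 7.
Step 2: lead(12x³ − 46x² − 26x − 7) ÷ lead(D) = 12x³ ÷ −2x² = −6x. Subtract (−6x)·D = 12x³ − 48x² − 18x. Remainder: 2x² − 8x − 7.
Step 3: lead(2x² − 8x − 7) ÷ lead(D) = 2x² ÷ −2x² = −1. Subtract (−1)·D = 2x² − 8x − 3. Remainder: −4.

R = [-4]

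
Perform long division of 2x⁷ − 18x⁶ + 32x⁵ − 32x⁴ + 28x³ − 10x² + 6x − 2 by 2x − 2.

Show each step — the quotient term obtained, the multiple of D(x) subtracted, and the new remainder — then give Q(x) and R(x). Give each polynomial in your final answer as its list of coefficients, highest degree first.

Q = [1, -8, 8, -8, 6, 1, 4]; R = [6]

Step 1: lead(2x⁷ − 18x⁶ + 32x⁵ − 32x⁴ + 28x³ − 10x² + 6x − 2) ÷ lead(D) = 2x⁷ ÷ 2x = x⁶. Subtract (x⁶)·D = 2x⁷ − 2x⁶. Remainder: −16x⁶ + 32x⁵ − 32x⁴ + 28x³ − 10x² + 6x − 2.
Step 2: lead(−16x⁶ + 32x⁵ − 32x⁴ + 28x³ − 10x² + 6x − 2) ÷ lead(D) = −16x⁶ ÷ 2x = −8x⁵. Subtract (−8x⁵)·D = −16x⁶ + 16x⁵. Remainder: 16x⁵ − 32x⁴ + 28x³ − 10x² + 6x − 2.
Step 3: lead(16x⁵ − 32x⁴ + 28x³ − 10x² + 6x − 2) ÷ lead(D) = 16x⁵ ÷ 2x = 8x⁴. Subtract (8x⁴)·D = 16x⁵ − 16x⁴. Remainder: −16x⁴ + 28x³ − 10x² + 6x − 2.
Step 4: lead(−16x⁴ + 28x³ − 10x² + 6x − 2) ÷ lead(D) = −16x⁴ ÷ 2x = −8x³. Subtract (−8x³)·D = −16x⁴ + 16x³. Remainder: 12x³ − 10x² + 6x − 2.
Step 5: lead(12x³ − 10x² + 6x − 2) ÷ lead(D) = 12x³ ÷ 2x = 6x². Subtract (6x²)·D = 12x³ − 12x². Remainder: 2x² + 6x − 2.
Step 6: lead(2x² + 6x − 2) ÷ lead(D) = 2x² ÷ 2x = x. Subtract (x)·D = 2x² − 2x. Remainder: 8x − 2.
Step 7: lead(8x − 2) ÷ lead(D) = 8x ÷ 2x = 4. Subtract (4)·D = 8x − 8. Remainder: 6.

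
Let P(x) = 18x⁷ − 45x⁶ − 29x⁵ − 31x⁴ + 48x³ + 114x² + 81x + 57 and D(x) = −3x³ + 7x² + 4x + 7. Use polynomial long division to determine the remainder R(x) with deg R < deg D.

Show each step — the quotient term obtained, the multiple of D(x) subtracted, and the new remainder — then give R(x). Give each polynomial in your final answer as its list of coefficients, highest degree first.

Step 1: lead(18x⁷ − 45x⁶ − 29x⁵ − 31x⁴ + 48x³ + 114x² + 81x + 57) ÷ lead(D) = 18x⁷ ÷ −3x³ = −6x⁴. Subtract (−6x⁴)·D = 18x⁷ − 42x⁶ − 24x⁵ − 42x⁴. Remainder: −3x⁶ − 5x⁵ + 11x⁴ + 48x³ + 114x² + 81x + 57.
Step 2: lead(−3x⁶ − 5x⁵ + 11x⁴ + 48x³ + 114x² + 81x + 57) ÷ lead(D) = −3x⁶ ÷ −3x³ = x³. Subtract (x³)·D = −3x⁶ + 7x⁵ + 4x⁴ + 7x³. Remainder: −12x⁵ + 7x⁴ + 41x³ + 114x² + 81x + 57.
Step 3: lead(−12x⁵ + 7x⁴ + 41x³ + 114x² + 81x + 57) ÷ lead(D) = −12x⁵ ÷ −3x³ = 4x². Subtract (4x²)·D = −12x⁵ + 28x⁴ + 16x³ + 28x². Remainder: −21x⁴ + 25x³ + 86x² + 81x + 57.
Step 4: lead(−21x⁴ + 25x³ + 86x² + 81x + 57) ÷ lead(D) = −21x⁴ ÷ −3x³ = 7x. Subtract (7x)·D = −21x⁴ + 49x³ + 28x² + 49x. Remainder: −24x³ + 58x² + 32x + 57.
Step 5: lead(−24x³ + 58x² + 32x + 57) ÷ lead(D) = −24x³ ÷ −3x³ = 8. Subtract (8)·D = −24x³ + 56x² + 32x + 56. Remainder: 2x² + 1.

R = [2, 0, 1]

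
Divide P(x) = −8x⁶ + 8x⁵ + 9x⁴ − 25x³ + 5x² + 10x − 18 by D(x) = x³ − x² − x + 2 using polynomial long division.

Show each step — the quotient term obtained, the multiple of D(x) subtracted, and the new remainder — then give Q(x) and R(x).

Step 1: lead(−8x⁶ + 8x⁵ + 9x⁴ − 25x³ + 5x² + 10x − 18) ÷ lead(D) = −8x⁶ ÷ x³ = −8x³. Subtract (−8x³)·D = −8x⁶ + 8x⁵ + 8x⁴ − 16x³. Remainder: x⁴ − 9x³ + 5x² + 10x − 18.
Step 2: lead(x⁴ − 9x³ + 5x² + 10x − 18) ÷ lead(D) = x⁴ ÷ x³ = x. Subtract (x)·D = x⁴ − x³ − x² + 2x. Remainder: −8x³ + 6x² + 8x − 18.
Step 3: lead(−8x³ + 6x² + 8x − 18) ÷ lead(D) = −8x³ ÷ x³ = −8. Subtract (−8)·D = −8x³ + 8x² + 8x − 16. Remainder: −2x² − 2.

Q(x) = −8x³ + x − 8; R(x) = −2x² − 2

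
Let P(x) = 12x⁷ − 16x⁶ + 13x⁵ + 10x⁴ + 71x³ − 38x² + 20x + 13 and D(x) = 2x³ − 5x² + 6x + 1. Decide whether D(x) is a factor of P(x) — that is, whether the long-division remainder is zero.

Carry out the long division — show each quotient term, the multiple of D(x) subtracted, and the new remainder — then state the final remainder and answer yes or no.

R(x) = 9, so D(x) is not a factor of P(x). no

Step 1: lead(12x⁷ − 16x⁶ + 13x⁵ + 10x⁴ + 71x³ − 38x² + 20x + 13) ÷ lead(D) = 12x⁷ ÷ 2x³ = 6x⁴. Subtract (6x⁴)·D = 12x⁷ − 30x⁶ + 36x⁵ + 6x⁴. Remainder: 14x⁶ − 23x⁵ + 4x⁴ + 71x³ − 38x² + 20x + 13.
Step 2: lead(14x⁶ − 23x⁵ + 4x⁴ + 71x³ − 38x² + 20x + 13) ÷ lead(D) = 14x⁶ ÷ 2x³ = 7x³. Subtract (7x³)·D = 14x⁶ − 35x⁵ + 42x⁴ + 7x³. Remainder: 12x⁵ − 38x⁴ + 64x³ − 38x² + 20x + 13.
Step 3: lead(12x⁵ − 38x⁴ + 64x³ − 38x² + 20x + 13) ÷ lead(D) = 12x⁵ ÷ 2x³ = 6x². Subtract (6x²)·D = 12x⁵ − 30x⁴ + 36x³ + 6x². Remainder: −8x⁴ + 28x³ − 44x² + 20x + 13.
Step 4: lead(−8x⁴ + 28x³ − 44x² + 20x + 13) ÷ lead(D) = −8x⁴ ÷ 2x³ = −4x. Subtract (−4x)·D = −8x⁴ + 20x³ − 24x² − 4x. Remainder: 8x³ − 20x² + 24x + 13.
Step 5: lead(8x³ − 20x² + 24x + 13) ÷ lead(D) = 8x³ ÷ 2x³ = 4. Subtract (4)·D = 8x³ − 20x² + 24x + 4. Remainder: 9.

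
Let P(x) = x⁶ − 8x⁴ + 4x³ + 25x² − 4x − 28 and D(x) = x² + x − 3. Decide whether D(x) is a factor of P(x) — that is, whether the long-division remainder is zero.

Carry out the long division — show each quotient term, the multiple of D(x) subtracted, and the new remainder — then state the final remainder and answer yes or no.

R(x) = 3x − 4, so D(x) is not a factor of P(x). no

Step 1: lead(x⁶ − 8x⁴ + 4x³ + 25x² − 4x − 28) ÷ lead(D) = x⁶ ÷ x² = x⁴. Subtract (x⁴)·D = x⁶ + x⁵ − 3x⁴. Remainder: −x⁵ − 5x⁴ + 4x³ + 25x² − 4x − 28.
Step 2: lead(−x⁵ − 5x⁴ + 4x³ + 25x² − 4x − 28) ÷ lead(D) = −x⁵ ÷ x² = −x³. Subtract (−x³)·D = −x⁵ − x⁴ + 3x³. Remainder: −4x⁴ + x³ + 25x² − 4x − 28.
Step 3: lead(−4x⁴ + x³ + 25x² − 4x − 28) ÷ lead(D) = −4x⁴ ÷ x² = −4x². Subtract (−4x²)·D = −4x⁴ − 4x³ + 12x². Remainder: 5x³ + 13x² − 4x − 28.
Step 4: lead(5x³ + 13x² − 4x − 28) ÷ lead(D) = 5x³ ÷ x² = 5x. Subtract (5x)·D = 5x³ + 5x² − 15x. Remainder: 8x² + 11x − 28.
Step 5: lead(8x² + 11x − 28) ÷ lead(D) = 8x² ÷ x² = 8. Subtract (8)·D = 8x² + 8x − 24. Remainder: 3x − 4.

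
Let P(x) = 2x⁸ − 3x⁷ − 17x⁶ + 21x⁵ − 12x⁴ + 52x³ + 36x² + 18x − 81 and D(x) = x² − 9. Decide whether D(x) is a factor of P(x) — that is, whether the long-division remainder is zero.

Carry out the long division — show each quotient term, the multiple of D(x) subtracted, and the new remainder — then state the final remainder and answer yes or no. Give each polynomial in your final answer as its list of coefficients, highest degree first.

Step 1: lead(2x⁸ − 3x⁷ − 17x⁶ + 21x⁵ − 12x⁴ + 52x³ + 36x² + 18x − 81) ÷ lead(D) = 2x⁸ ÷ x² = 2x⁶. Subtract (2x⁶)·D = 2x⁸ − 18x⁶. Remainder: −3x⁷ + x⁶ + 21x⁵ − 12x⁴ + 52x³ + 36x² + 18x − 81.
Step 2: lead(−3x⁷ + x⁶ + 21x⁵ − 12x⁴ + 52x³ + 36x² + 18x − 81) ÷ lead(D) = −3x⁷ ÷ x² = −3x⁵. Subtract (−3x⁵)·D = −3x⁷ + 27x⁵. Remainder: x⁶ − 6x⁵ − 12x⁴ + 52x³ + 36x² + 18x − 81.
Step 3: lead(x⁶ − 6x⁵ − 12x⁴ + 52x³ + 36x² + 18x − 81) ÷ lead(D) = x⁶ ÷ x² = x⁴. Subtract (x⁴)·D = x⁶ − 9x⁴. Remainder: −6x⁵ − 3x⁴ + 52x³ + 36x² + 18x − 81.
Step 4: lead(−6x⁵ − 3x⁴ + 52x³ + 36x² + 18x − 81) ÷ lead(D) = −6x⁵ ÷ x² = −6x³. Subtract (−6x³)·D = −6x⁵ + 54x³. Remainder: −3x⁴ − 2x³ + 36x² + 18x − 81.
Step 5: lead(−3x⁴ − 2x³ + 36x² + 18x − 81) ÷ lead(D) = −3x⁴ ÷ x² = −3x². Subtract (−3x²)·D = −3x⁴ + 27x². Remainder: −2x³ + 9x² + 18x − 81.
Step 6: lead(−2x³ + 9x² + 18x − 81) ÷ lead(D) = −2x³ ÷ x² = −2x. Subtract (−2x)·D = −2x³ + 18x. Remainder: 9x² − 81.
Step 7: lead(9x² − 81) ÷ lead(D) = 9x² ÷ x² = 9. Subtract (9)·D = 9x² − 81. Remainder: 0.

R = [0], so D(x) is a factor of P(x). yes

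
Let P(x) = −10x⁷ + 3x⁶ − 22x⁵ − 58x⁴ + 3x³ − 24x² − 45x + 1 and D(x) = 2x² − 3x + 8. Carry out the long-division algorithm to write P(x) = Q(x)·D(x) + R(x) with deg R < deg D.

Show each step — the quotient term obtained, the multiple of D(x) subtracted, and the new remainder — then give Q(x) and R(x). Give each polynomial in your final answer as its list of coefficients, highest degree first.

Q = [-5, -6, 0, -5, -6, -1]; R = [9]

Step 1: lead(−10x⁷ + 3x⁶ − 22x⁵ − 58x⁴ + 3x³ − 24x² − 45x + 1) ÷ lead(D) = −10x⁷ ÷ 2x² = −5x⁵. Subtract (−5x⁵)·D = −10x⁷ + 15x⁶ − 40x⁵. Remainder: −12x⁶ + 18x⁵ − 58x⁴ + 3x³ − 24x² − 45x + 1.
Step 2: lead(−12x⁶ + 18x⁵ − 58x⁴ + 3x³ − 24x² − 45x + 1) ÷ lead(D) = −12x⁶ ÷ 2x² = −6x⁴. Subtract (−6x⁴)·D = −12x⁶ + 18x⁵ − 48x⁴. Remainder: −10x⁴ + 3x³ − 24x² − 45x + 1.
Step 3: lead(−10x⁴ + 3x³ − 24x² − 45x + 1) ÷ lead(D) = −10x⁴ ÷ 2x² = −5x². Subtract (−5x²)·D = −10x⁴ + 15x³ − 40x². Remainder: −12x³ + 16x² − 45x + 1.
Step 4: lead(−12x³ + 16x² − 45x + 1) ÷ lead(D) = −12x³ ÷ 2x² = −6x. Subtract (−6x)·D = −12x³ + 18x² − 48x. Remainder: −2x² + 3x + 1.
Step 5: lead(−2x² + 3x + 1) ÷ lead(D) = −2x² ÷ 2x² = −1. Subtract (−1)·D = −2x² + 3x − 8. Remainder: 9.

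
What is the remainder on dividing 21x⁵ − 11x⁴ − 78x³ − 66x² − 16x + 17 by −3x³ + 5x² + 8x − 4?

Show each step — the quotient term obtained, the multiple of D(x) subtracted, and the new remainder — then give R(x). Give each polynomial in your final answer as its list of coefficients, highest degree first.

R = [-7]

Step 1: lead(21x⁵ − 11x⁴ − 78x³ − 66x² − 16x + 17) ÷ lead(D) = 21x⁵ ÷ −3x³ = −7x². Subtract (−7x²)·D = 21x⁵ − 35x⁴ − 56x³ + 28x². Remainder: 24x⁴ − 22x³ − 94x² − 16x + 17.
Step 2: lead(24x⁴ − 22x³ − 94x² − 16x + 17) ÷ lead(D) = 24x⁴ ÷ −3x³ = −8x. Subtract (−8x)·D = 24x⁴ − 40x³ − 64x² + 32x. Remainder: 18x³ − 30x² − 48x + 17.
Step 3: lead(18x³ − 30x² − 48x + 17) ÷ lead(D) = 18x³ ÷ −3x³ = −6. Subtract (−6)·D = 18x³ − 30x² − 48x + 24. Remainder: −7.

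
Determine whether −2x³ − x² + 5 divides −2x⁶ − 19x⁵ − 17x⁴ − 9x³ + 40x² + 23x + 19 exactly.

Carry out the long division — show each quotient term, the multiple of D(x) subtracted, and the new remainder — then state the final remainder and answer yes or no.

R(x) = 3x − 6, so D(x) is not a factor of P(x). no

Step 1: lead(−2x⁶ − 19x⁵ − 17x⁴ − 9x³ + 40x² + 23x + 19) ÷ lead(D) = −2x⁶ ÷ −2x³ = x³. Subtract (x³)·D = −2x⁶ − x⁵ + 5x³. Remainder: −18x⁵ − 17x⁴ − 14x³ + 40x² + 23x + 19.
Step 2: lead(−18x⁵ − 17x⁴ − 14x³ + 40x² + 23x + 19) ÷ lead(D) = −18x⁵ ÷ −2x³ = 9x². Subtract (9x²)·D = −18x⁵ − 9x⁴ + 45x². Remainder: −8x⁴ − 14x³ − 5x² + 23x + 19.
Step 3: lead(−8x⁴ − 14x³ − 5x² + 23x + 19) ÷ lead(D) = −8x⁴ ÷ −2x³ = 4x. Subtract (4x)·D = −8x⁴ − 4x³ + 20x. Remainder: −10x³ − 5x² + 3x + 19.
Step 4: lead(−10x³ − 5x² + 3x + 19) ÷ lead(D) = −10x³ ÷ −2x³ = 5. Subtract (5)·D = −10x³ − 5x² + 25. Remainder: 3x − 6.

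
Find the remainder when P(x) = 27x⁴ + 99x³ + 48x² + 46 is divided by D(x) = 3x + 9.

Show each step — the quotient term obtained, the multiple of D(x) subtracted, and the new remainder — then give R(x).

Step 1: lead(27x⁴ + 99x³ + 48x² + 46) ÷ lead(D) = 27x⁴ ÷ 3x = 9x³. Subtract (9x³)·D = 27x⁴ + 81x³. Remainder: 18x³ + 48x² + 46.
Step 2: lead(18x³ + 48x² + 46) ÷ lead(D) = 18x³ ÷ 3x = 6x². Subtract (6x²)·D = 18x³ + 54x². Remainder: −6x² + 46.
Step 3: lead(−6x² + 46) ÷ lead(D) = −6x² ÷ 3x = −2x. Subtract (−2x)·D = −6x² − 18x. Remainder: 18x + 46.
Step 4: lead(18x + 46) ÷ lead(D) = 18x ÷ 3x = 6. Subtract (6)·D = 18x + 54. Remainder: −8.

R(x) = −8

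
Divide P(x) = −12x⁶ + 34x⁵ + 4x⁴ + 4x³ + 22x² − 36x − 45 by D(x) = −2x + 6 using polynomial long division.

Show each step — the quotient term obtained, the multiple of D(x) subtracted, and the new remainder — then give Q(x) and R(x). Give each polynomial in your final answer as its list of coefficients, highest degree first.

Q = [6, 1, 1, 1, -8, -6]; R = [-9]

Step 1: lead(−12x⁶ + 34x⁵ + 4x⁴ + 4x³ + 22x² − 36x − 45) ÷ lead(D) = −12x⁶ ÷ −2x = 6x⁵. Subtract (6x⁵)·D = −12x⁶ + 36x⁵. Remainder: −2x⁵ + 4x⁴ + 4x³ + 22x² − 36x − 45.
Step 2: lead(−2x⁵ + 4x⁴ + 4x³ + 22x² − 36x − 45) ÷ lead(D) = −2x⁵ ÷ −2x = x⁴. Subtract (x⁴)·D = −2x⁵ + 6x⁴. Remainder: −2x⁴ + 4x³ + 22x² − 36x − 45.
Step 3: lead(−2x⁴ + 4x³ + 22x² − 36x − 45) ÷ lead(D) = −2x⁴ ÷ −2x = x³. Subtract (x³)·D = −2x⁴ + 6x³. Remainder: −2x³ + 22x² − 36x − 45.
Step 4: lead(−2x³ + 22x² − 36x − 45) ÷ lead(D) = −2x³ ÷ −2x = x². Subtract (x²)·D = −2x³ + 6x². Remainder: 16x² − 36x − 45.
Step 5: lead(16x² − 36x − 45) ÷ lead(D) = 16x² ÷ −2x = −8x. Subtract (−8x)·D = 16x² − 48x. Remainder: 12x − 45.
Step 6: lead(12x − 45) ÷ lead(D) = 12x ÷ −2x = −6. Subtract (−6)·D = 12x − 36. Remainder: −9.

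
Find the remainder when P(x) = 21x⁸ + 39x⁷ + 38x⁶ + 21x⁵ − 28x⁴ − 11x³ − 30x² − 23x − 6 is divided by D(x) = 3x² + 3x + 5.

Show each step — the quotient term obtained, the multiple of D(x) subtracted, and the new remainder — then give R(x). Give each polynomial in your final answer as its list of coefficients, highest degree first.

R = [-1]

Step 1: lead(21x⁸ + 39x⁷ + 38x⁶ + 21x⁵ − 28x⁴ − 11x³ − 30x² − 23x − 6) ÷ lead(D) = 21x⁸ ÷ 3x² = 7x⁶. Subtract (7x⁶)·D = 21x⁸ + 21x⁷ + 35x⁶. Remainder: 18x⁷ + 3x⁶ + 21x⁵ − 28x⁴ − 11x³ − 30x² − 23x − 6.
Step 2: lead(18x⁷ + 3x⁶ + 21x⁵ − 28x⁴ − 11x³ − 30x² − 23x − 6) ÷ lead(D) = 18x⁷ ÷ 3x² = 6x⁵. Subtract (6x⁵)·D = 18x⁷ + 18x⁶ + 30x⁵. Remainder: −15x⁶ − 9x⁵ − 28x⁴ − 11x³ − 30x² − 23x − 6.
Step 3: lead(−15x⁶ − 9x⁵ − 28x⁴ − 11x³ − 30x² − 23x − 6) ÷ lead(D) = −15x⁶ ÷ 3x² = −5x⁴. Subtract (−5x⁴)·D = −15x⁶ − 15x⁵ − 25x⁴. Remainder: 6x⁵ − 3x⁴ − 11x³ − 30x² − 23x − 6.
Step 4: lead(6x⁵ − 3x⁴ − 11x³ − 30x² − 23x − 6) ÷ lead(D) = 6x⁵ ÷ 3x² = 2x³. Subtract (2x³)·D = 6x⁵ + 6x⁴ + 10x³. Remainder: −9x⁴ − 21x³ − 30x² − 23x − 6.
Step 5: lead(−9x⁴ − 21x³ − 30x² − 23x − 6) ÷ lead(D) = −9x⁴ ÷ 3x² = −3x². Subtract (−3x²)·D = −9x⁴ − 9x³ − 15x². Remainder: −12x³ − 15x² − 23x − 6.
Step 6: lead(−12x³ − 15x² − 23x − 6) ÷ lead(D) = −12x³ ÷ 3x² = −4x. Subtract (−4x)·D = −12x³ − 12x² − 20x. Remainder: −3x² − 3x − 6.
Step 7: lead(−3x² − 3x − 6) ÷ lead(D) = −3x² ÷ 3x² = −1. Subtract (−1)·D = −3x² − 3x − 5. Remainder: −1.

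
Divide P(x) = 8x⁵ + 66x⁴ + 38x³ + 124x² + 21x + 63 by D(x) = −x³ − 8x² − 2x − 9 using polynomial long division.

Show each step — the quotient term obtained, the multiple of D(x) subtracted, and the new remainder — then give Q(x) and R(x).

Q(x) = −8x² − 2x − 6; R(x) = −9x + 9

Step 1: lead(8x⁵ + 66x⁴ + 38x³ + 124x² + 21x + 63) ÷ lead(D) = 8x⁵ ÷ −x³ = −8x². Subtract (−8x²)·D = 8x⁵ + 64x⁴ + 16x³ + 72x². Remainder: 2x⁴ + 22x³ + 52x² + 21x + 63.
Step 2: lead(2x⁴ + 22x³ + 52x² + 21x + 63) ÷ lead(D) = 2x⁴ ÷ −x³ = −2x. Subtract (−2x)·D = 2x⁴ + 16x³ + 4x² + 18x. Remainder: 6x³ + 48x² + 3x + 63.
Step 3: lead(6x³ + 48x² + 3x + 63) ÷ lead(D) = 6x³ ÷ −x³ = −6. Subtract (−6)·D = 6x³ + 48x² + 12x + 54. Remainder: −9x + 9.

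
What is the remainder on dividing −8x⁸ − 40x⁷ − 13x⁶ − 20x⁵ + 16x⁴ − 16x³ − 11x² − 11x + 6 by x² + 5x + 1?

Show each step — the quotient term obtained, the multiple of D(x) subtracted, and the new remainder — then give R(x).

R(x) = 8

Step 1: lead(−8x⁸ − 40x⁷ − 13x⁶ − 20x⁵ + 16x⁴ − 16x³ − 11x² − 11x + 6) ÷ lead(D) = −8x⁸ ÷ x² = −8x⁶. Subtract (−8x⁶)·D = −8x⁸ − 40x⁷ − 8x⁶. Remainder: −5x⁶ − 20x⁵ + 16x⁴ − 16x³ − 11x² − 11x + 6.
Step 2: lead(−5x⁶ − 20x⁵ + 16x⁴ − 16x³ − 11x² − 11x + 6) ÷ lead(D) = −5x⁶ ÷ x² = −5x⁴. Subtract (−5x⁴)·D = −5x⁶ − 25x⁵ − 5x⁴. Remainder: 5x⁵ + 21x⁴ − 16x³ − 11x² − 11x + 6.
Step 3: lead(5x⁵ + 21x⁴ − 16x³ − 11x² − 11x + 6) ÷ lead(D) = 5x⁵ ÷ x² = 5x³. Subtract (5x³)·D = 5x⁵ + 25x⁴ + 5x³. Remainder: −4x⁴ − 21x³ − 11x² − 11x + 6.
Step 4: lead(−4x⁴ − 21x³ − 11x² − 11x + 6) ÷ lead(D) = −4x⁴ ÷ x² = −4x². Subtract (−4x²)·D = −4x⁴ − 20x³ − 4x². Remainder: −x³ − 7x² − 11x + 6.
Step 5: lead(−x³ − 7x² − 11x + 6) ÷ lead(D) = −x³ ÷ x² = −x. Subtract (−x)·D = −x³ − 5x² − x. Remainder: −2x² − 10x + 6.
Step 6: lead(−2x² − 10x + 6) ÷ lead(D) = −2x² ÷ x² = −2. Subtract (−2)·D = −2x² − 10x − 2. Remainder: 8.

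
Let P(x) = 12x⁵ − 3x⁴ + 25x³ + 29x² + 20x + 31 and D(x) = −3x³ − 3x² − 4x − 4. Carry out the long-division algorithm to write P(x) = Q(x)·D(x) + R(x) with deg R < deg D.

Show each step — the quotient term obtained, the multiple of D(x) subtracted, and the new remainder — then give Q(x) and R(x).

Step 1: lead(12x⁵ − 3x⁴ + 25x³ + 29x² + 20x + 31) ÷ lead(D) = 12x⁵ ÷ −3x³ = −4x². Subtract (−4x²)·D = 12x⁵ + 12x⁴ + 16x³ + 16x². Remainder: −15x⁴ + 9x³ + 13x² + 20x + 31.
Step 2: lead(−15x⁴ + 9x³ + 13x² + 20x + 31) ÷ lead(D) = −15x⁴ ÷ −3x³ = 5x. Subtract (5x)·D = −15x⁴ − 15x³ − 20x² − 20x. Remainder: 24x³ + 33x² + 40x + 31.
Step 3: lead(24x³ + 33x² + 40x + 31) ÷ lead(D) = 24x³ ÷ −3x³ = −8. Subtract (−8)·D = 24x³ + 24x² + 32x + 32. Remainder: 9x² + 8x − 1.

Q(x) = −4x² + 5x − 8; R(x) = 9x² + 8x − 1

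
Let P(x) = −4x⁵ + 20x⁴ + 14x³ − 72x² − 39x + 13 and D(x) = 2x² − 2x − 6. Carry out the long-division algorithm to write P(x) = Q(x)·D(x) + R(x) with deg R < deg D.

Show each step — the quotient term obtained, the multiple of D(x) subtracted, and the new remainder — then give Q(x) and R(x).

Q(x) = −2x³ + 8x² + 9x − 3; R(x) = 9x − 5

Step 1: lead(−4x⁵ + 20x⁴ + 14x³ − 72x² − 39x + 13) ÷ lead(D) = −4x⁵ ÷ 2x² = −2x³. Subtract (−2x³)·D = −4x⁵ + 4x⁴ + 12x³. Remainder: 16x⁴ + 2x³ − 72x² − 39x + 13.
Step 2: lead(16x⁴ + 2x³ − 72x² − 39x + 13) ÷ lead(D) = 16x⁴ ÷ 2x² = 8x². Subtract (8x²)·D = 16x⁴ − 16x³ − 48x². Remainder: 18x³ − 24x² − 39x + 13.
Step 3: lead(18x³ − 24x² − 39x + 13) ÷ lead(D) = 18x³ ÷ 2x² = 9x. Subtract (9x)·D = 18x³ − 18x² − 54x. Remainder: −6x² + 15x + 13.
Step 4: lead(−6x² + 15x + 13) ÷ lead(D) = −6x² ÷ 2x² = −3. Subtract (−3)·D = −6x² + 6x + 18. Remainder: 9x − 5.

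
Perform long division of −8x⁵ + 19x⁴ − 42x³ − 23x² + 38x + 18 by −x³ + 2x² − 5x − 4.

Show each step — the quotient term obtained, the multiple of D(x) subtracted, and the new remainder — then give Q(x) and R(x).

Q(x) = 8x² − 3x − 4; R(x) = 2x² + 6x + 2

Step 1: lead(−8x⁵ + 19x⁴ − 42x³ − 23x² + 38x + 18) ÷ lead(D) = −8x⁵ ÷ −x³ = 8x². Subtract (8x²)·D = −8x⁵ + 16x⁴ − 40x³ − 32x². Remainder: 3x⁴ − 2x³ + 9x² + 38x + 18.
Step 2: lead(3x⁴ − 2x³ + 9x² + 38x + 18) ÷ lead(D) = 3x⁴ ÷ −x³ = −3x. Subtract (−3x)·D = 3x⁴ − 6x³ + 15x² + 12x. Remainder: 4x³ − 6x² + 26x + 18.
Step 3: lead(4x³ − 6x² + 26x + 18) ÷ lead(D) = 4x³ ÷ −x³ = −4. Subtract (−4)·D = 4x³ − 8x² + 20x + 16. Remainder: 2x² + 6x + 2.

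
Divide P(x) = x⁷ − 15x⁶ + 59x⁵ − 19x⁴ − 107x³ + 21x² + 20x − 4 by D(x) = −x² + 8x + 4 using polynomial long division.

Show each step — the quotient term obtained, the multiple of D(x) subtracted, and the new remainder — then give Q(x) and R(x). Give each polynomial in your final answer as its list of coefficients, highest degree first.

Step 1: lead(x⁷ − 15x⁶ + 59x⁵ − 19x⁴ − 107x³ + 21x² + 20x − 4) ÷ lead(D) = x⁷ ÷ −x² = −x⁵. Subtract (−x⁵)·D = x⁷ − 8x⁶ − 4x⁵. Remainder: −7x⁶ + 63x⁵ − 19x⁴ − 107x³ + 21x² + 20x − 4.
Step 2: lead(−7x⁶ + 63x⁵ − 19x⁴ − 107x³ + 21x² + 20x − 4) ÷ lead(D) = −7x⁶ ÷ −x² = 7x⁴. Subtract (7x⁴)·D = −7x⁶ + 56x⁵ + 28x⁴. Remainder: 7x⁵ − 47x⁴ − 107x³ + 21x² + 20x − 4.
Step 3: lead(7x⁵ − 47x⁴ − 107x³ + 21x² + 20x − 4) ÷ lead(D) = 7x⁵ ÷ −x² = −7x³. Subtract (−7x³)·D = 7x⁵ − 56x⁴ − 28x³. Remainder: 9x⁴ − 79x³ + 21x² + 20x − 4.
Step 4: lead(9x⁴ − 79x³ + 21x² + 20x − 4) ÷ lead(D) = 9x⁴ ÷ −x² = −9x². Subtract (−9x²)·D = 9x⁴ − 72x³ − 36x². Remainder: −7x³ + 57x² + 20x − 4.
Step 5: lead(−7x³ + 57x² + 20x − 4) ÷ lead(D) = −7x³ ÷ −x² = 7x. Subtract (7x)·D = −7x³ + 56x² + 28x. Remainder: x² − 8x − 4.
Step 6: lead(x² − 8x − 4) ÷ lead(D) = x² ÷ −x² = −1. Subtract (−1)·D = x² − 8x − 4. Remainder: 0.

Q = [-1, 7, -7, -9, 7, -1]; R = [0]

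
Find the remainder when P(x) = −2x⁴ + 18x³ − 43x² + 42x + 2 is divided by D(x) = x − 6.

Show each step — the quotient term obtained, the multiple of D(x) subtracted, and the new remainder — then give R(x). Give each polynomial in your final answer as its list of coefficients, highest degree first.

Step 1: lead(−2x⁴ + 18x³ − 43x² + 42x + 2) ÷ lead(D) = −2x⁴ ÷ x = −2x³. Subtract (−2x³)·D = −2x⁴ + 12x³. Remainder: 6x³ − 43x² + 42x + 2.
Step 2: lead(6x³ − 43x² + 42x + 2) ÷ lead(D) = 6x³ ÷ x = 6x². Subtract (6x²)·D = 6x³ − 36x². Remainder: −7x² + 42x + 2.
Step 3: lead(−7x² + 42x + 2) ÷ lead(D) = −7x² ÷ x = −7x. Subtract (−7x)·D = −7x² + 42x. Remainder: 2.

R = [2]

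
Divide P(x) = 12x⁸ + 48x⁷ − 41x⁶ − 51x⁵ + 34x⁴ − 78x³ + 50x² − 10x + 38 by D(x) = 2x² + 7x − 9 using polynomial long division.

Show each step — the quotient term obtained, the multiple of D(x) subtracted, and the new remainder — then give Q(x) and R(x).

Step 1: lead(12x⁸ + 48x⁷ − 41x⁶ − 51x⁵ + 34x⁴ − 78x³ + 50x² − 10x + 38) ÷ lead(D) = 12x⁸ ÷ 2x² = 6x⁶. Subtract (6x⁶)·D = 12x⁸ + 42x⁷ − 54x⁶. Remainder: 6x⁷ + 13x⁶ − 51x⁵ + 34x⁴ − 78x³ + 50x² − 10x + 38.
Step 2: lead(6x⁷ + 13x⁶ − 51x⁵ + 34x⁴ − 78x³ + 50x² − 10x + 38) ÷ lead(D) = 6x⁷ ÷ 2x² = 3x⁵. Subtract (3x⁵)·D = 6x⁷ + 21x⁶ − 27x⁵. Remainder: −8x⁶ − 24x⁵ + 34x⁴ − 78x³ + 50x² − 10x + 38.
Step 3: lead(−8x⁶ − 24x⁵ + 34x⁴ − 78x³ + 50x² − 10x + 38) ÷ lead(D) = −8x⁶ ÷ 2x² = −4x⁴. Subtract (−4x⁴)·D = −8x⁶ − 28x⁵ + 36x⁴. Remainder: 4x⁵ − 2x⁴ − 78x³ + 50x² − 10x + 38.
Step 4: lead(4x⁵ − 2x⁴ − 78x³ + 50x² − 10x + 38) ÷ lead(D) = 4x⁵ ÷ 2x² = 2x³. Subtract (2x³)·D = 4x⁵ + 14x⁴ − 18x³. Remainder: −16x⁴ − 60x³ + 50x² − 10x + 38.
Step 5: lead(−16x⁴ − 60x³ + 50x² − 10x + 38) ÷ lead(D) = −16x⁴ ÷ 2x² = −8x². Subtract (−8x²)·D = −16x⁴ − 56x³ + 72x². Remainder: −4x³ − 22x² − 10x + 38.
Step 6: lead(−4x³ − 22x² − 10x + 38) ÷ lead(D) = −4x³ ÷ 2x² = −2x. Subtract (−2x)·D = −4x³ − 14x² + 18x. Remainder: −8x² − 28x + 38.
Step 7: lead(−8x² − 28x + 38) ÷ lead(D) = −8x² ÷ 2x² = −4. Subtract (−4)·D = −8x² − 28x + 36. Remainder: 2.

Q(x) = 6x⁶ + 3x⁵ − 4x⁴ + 2x³ − 8x² − 2x − 4; R(x) = 2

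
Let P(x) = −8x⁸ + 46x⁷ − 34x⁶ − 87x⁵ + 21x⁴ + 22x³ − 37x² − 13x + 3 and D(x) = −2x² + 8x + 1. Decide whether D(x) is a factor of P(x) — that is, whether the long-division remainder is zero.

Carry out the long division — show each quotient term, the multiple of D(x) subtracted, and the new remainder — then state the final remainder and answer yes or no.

R(x) = 4, so D(x) is not a factor of P(x). no

Step 1: lead(−8x⁸ + 46x⁷ − 34x⁶ − 87x⁵ + 21x⁴ + 22x³ − 37x² − 13x + 3) ÷ lead(D) = −8x⁸ ÷ −2x² = 4x⁶. Subtract (4x⁶)·D = −8x⁸ + 32x⁷ + 4x⁶. Remainder: 14x⁷ − 38x⁶ − 87x⁵ + 21x⁴ + 22x³ − 37x² − 13x + 3.
Step 2: lead(14x⁷ − 38x⁶ − 87x⁵ + 21x⁴ + 22x³ − 37x² − 13x + 3) ÷ lead(D) = 14x⁷ ÷ −2x² = −7x⁵. Subtract (−7x⁵)·D = 14x⁷ − 56x⁶ − 7x⁵. Remainder: 18x⁶ − 80x⁵ + 21x⁴ + 22x³ − 37x² − 13x + 3.
Step 3: lead(18x⁶ − 80x⁵ + 21x⁴ + 22x³ − 37x² − 13x + 3) ÷ lead(D) = 18x⁶ ÷ −2x² = −9x⁴. Subtract (−9x⁴)·D = 18x⁶ − 72x⁵ − 9x⁴. Remainder: −8x⁵ + 30x⁴ + 22x³ − 37x² − 13x + 3.
Step 4: lead(−8x⁵ + 30x⁴ + 22x³ − 37x² − 13x + 3) ÷ lead(D) = −8x⁵ ÷ −2x² = 4x³. Subtract (4x³)·D = −8x⁵ + 32x⁴ + 4x³. Remainder: −2x⁴ + 18x³ − 37x² − 13x + 3.
Step 5: lead(−2x⁴ + 18x³ − 37x² − 13x + 3) ÷ lead(D) = −2x⁴ ÷ −2x² = x². Subtract (x²)·D = −2x⁴ + 8x³ + x². Remainder: 10x³ − 38x² − 13x + 3.
Step 6: lead(10x³ − 38x² − 13x + 3) ÷ lead(D) = 10x³ ÷ −2x² = −5x. Subtract (−5x)·D = 10x³ − 40x² − 5x. Remainder: 2x² − 8x + 3.
Step 7: lead(2x² − 8x + 3) ÷ lead(D) = 2x² ÷ −2x² = −1. Subtract (−1)·D = 2x² − 8x − 1. Remainder: 4.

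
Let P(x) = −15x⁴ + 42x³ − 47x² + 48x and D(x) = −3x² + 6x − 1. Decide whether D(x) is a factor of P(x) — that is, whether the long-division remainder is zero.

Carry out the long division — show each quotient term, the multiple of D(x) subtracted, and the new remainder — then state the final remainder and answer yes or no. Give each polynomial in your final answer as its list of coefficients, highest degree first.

R = [8, 6], so D(x) is not a factor of P(x). no

Step 1: lead(−15x⁴ + 42x³ − 47x² + 48x) ÷ lead(D) = −15x⁴ ÷ −3x² = 5x². Subtract (5x²)·D = −15x⁴ + 30x³ − 5x². Remainder: 12x³ − 42x² + 48x.
Step 2: lead(12x³ − 42x² + 48x) ÷ lead(D) = 12x³ ÷ −3x² = −4x. Subtract (−4x)·D = 12x³ − 24x² + 4x. Remainder: −18x² + 44x.
Step 3: lead(−18x² + 44x) ÷ lead(D) = −18x² ÷ −3x² = 6. Subtract (6)·D = −18x² + 36x − 6. Remainder: 8x + 6.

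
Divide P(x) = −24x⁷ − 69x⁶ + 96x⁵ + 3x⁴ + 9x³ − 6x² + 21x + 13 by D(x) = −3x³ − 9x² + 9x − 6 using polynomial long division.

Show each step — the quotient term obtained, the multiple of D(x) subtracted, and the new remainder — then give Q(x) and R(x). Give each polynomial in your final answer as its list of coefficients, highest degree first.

Step 1: lead(−24x⁷ − 69x⁶ + 96x⁵ + 3x⁴ + 9x³ − 6x² + 21x + 13) ÷ lead(D) = −24x⁷ ÷ −3x³ = 8x⁴. Subtract (8x⁴)·D = −24x⁷ − 72x⁶ + 72x⁵ − 48x⁴. Remainder: 3x⁶ + 24x⁵ + 51x⁴ + 9x³ − 6x² + 21x + 13.
Step 2: lead(3x⁶ + 24x⁵ + 51x⁴ + 9x³ − 6x² + 21x + 13) ÷ lead(D) = 3x⁶ ÷ −3x³ = −x³. Subtract (−x³)·D = 3x⁶ + 9x⁵ − 9x⁴ + 6x³. Remainder: 15x⁵ + 60x⁴ + 3x³ − 6x² + 21x + 13.
Step 3: lead(15x⁵ + 60x⁴ + 3x³ − 6x² + 21x + 13) ÷ lead(D) = 15x⁵ ÷ −3x³ = −5x². Subtract (−5x²)·D = 15x⁵ + 45x⁴ − 45x³ + 30x². Remainder: 15x⁴ + 48x³ − 36x² + 21x + 13.
Step 4: lead(15x⁴ + 48x³ − 36x² + 21x + 13) ÷ lead(D) = 15x⁴ ÷ −3x³ = −5x. Subtract (−5x)·D = 15x⁴ + 45x³ − 45x² + 30x. Remainder: 3x³ + 9x² − 9x + 13.
Step 5: lead(3x³ + 9x² − 9x + 13) ÷ lead(D) = 3x³ ÷ −3x³ = −1. Subtract (−1)·D = 3x³ + 9x² − 9x + 6. Remainder: 7.

Q = [8, -1, -5, -5, -1]; R = [7]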